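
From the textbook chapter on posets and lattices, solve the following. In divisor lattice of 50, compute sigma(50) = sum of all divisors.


sigma(n) = sum of divisors.
Divisors of 50: [1, 2, 5, 10, 25, 50]
Sum = 93


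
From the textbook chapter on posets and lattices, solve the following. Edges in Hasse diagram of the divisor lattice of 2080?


A cover relation a -< b holds when a < b with no c strictly between.
Cover relations:
  1 -< 2
  1 -< 5
  1 -< 13
  2 -< 4
  2 -< 10
  2 -< 26
  4 -< 8
  4 -< 20
  ...36 more
Total: 44


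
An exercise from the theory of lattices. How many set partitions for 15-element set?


B(n) = number of set partitions of an n-element set.
B(n) satisfies the recurrence: B(n+1) = sum_k C(n,k)*B(k).
B(15) = 1382958545


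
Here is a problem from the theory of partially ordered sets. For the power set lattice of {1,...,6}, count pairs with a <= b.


The order relation is {(a,b) : a <= b}, reflexive so it includes (a,a).
Examples: ({},{}), ({},{1,2}), ({},{1,2,3}), ({},{1,2,3,4}), ({},{1,2,3,4,5}), ...
Total ordered pairs: 729


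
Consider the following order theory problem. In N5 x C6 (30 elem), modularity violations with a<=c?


Modular law: if a <= c then a v (b ^ c) = (a v b) ^ c.
Check all triples (a,b,c) with a <= c among 30 elements.
  e.g. a=(a,0), b=(c,0), c=(b,0): lhs=(a,0) != rhs=(b,0)
  e.g. a=(a,0), b=(c,1), c=(b,0): lhs=(a,0) != rhs=(b,0)
Total violating triples: 126


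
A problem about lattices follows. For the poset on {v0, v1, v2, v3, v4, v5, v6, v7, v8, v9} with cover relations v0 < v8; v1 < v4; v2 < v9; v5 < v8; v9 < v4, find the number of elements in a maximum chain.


A chain is a totally ordered subset; we count the number of elements in a maximum chain.
Compute, for each element x, the size of the longest chain ending at x:
  v0: 1
  v1: 1
  v2: 1
  v3: 1
  v5: 1
  v6: 1
  ...
A maximum chain: v2 < v9 < v4
Number of elements in the longest chain: 3


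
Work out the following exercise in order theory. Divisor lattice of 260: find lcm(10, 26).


In a divisor lattice, join = lcm (least common multiple).
gcd(10,26) = 2
lcm(10,26) = 10*26/gcd = 260/2 = 130


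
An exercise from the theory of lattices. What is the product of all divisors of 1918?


Divisors of 1918: [1, 2, 7, 14, 137, 274, 959, 1918]
Product = n^(d(n)/2) = 1918^(8/2)
Product = 13533010268176


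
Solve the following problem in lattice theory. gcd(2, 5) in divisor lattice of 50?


Meet=gcd.
gcd(2,5)=1


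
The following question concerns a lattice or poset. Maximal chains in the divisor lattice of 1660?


A maximal chain goes from the minimum element to a maximal element via cover relations.
Counting all min-to-max paths in the cover graph.
Total maximal chains: 12


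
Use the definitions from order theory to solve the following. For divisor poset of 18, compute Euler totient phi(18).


phi(n) = n * prod_{p|n} (1 - 1/p).
Prime divisors of 18: [2, 3]
phi(18) = 18 * (1 - 1/2) * (1 - 1/3)
phi(18) = 6


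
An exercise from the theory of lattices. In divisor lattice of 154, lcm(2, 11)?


Join=lcm.
gcd(2,11)=1
lcm=22


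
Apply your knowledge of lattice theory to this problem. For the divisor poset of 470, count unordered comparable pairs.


A comparable pair {a,b} has a < b or b < a in the order.
Count unordered pairs where one element is strictly below the other.
Examples: {1,2}, {1,5}, {1,10}, {1,47}, ...
Total comparable pairs: 19


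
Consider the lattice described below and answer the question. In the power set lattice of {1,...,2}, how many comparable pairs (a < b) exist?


A comparable pair {a,b} has a < b or b < a in the order.
Count unordered pairs where one element is strictly below the other.
Examples: {{},{1}}, {{},{2}}, {{},{1,2}}, {{1},{1,2}}, ...
Total comparable pairs: 5


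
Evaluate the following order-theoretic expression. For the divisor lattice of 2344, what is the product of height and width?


Height = length of longest chain minus 1; width = size of largest antichain.
A maximum chain: 1 | 293 | 586 | 1172 | 2344  (height 4).
A maximum antichain: {2, 293}  (width 2).
Product = 4 * 2 = 8


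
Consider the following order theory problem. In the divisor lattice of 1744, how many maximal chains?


A maximal chain goes from the minimum element to a maximal element via cover relations.
Counting all min-to-max paths in the cover graph.
Total maximal chains: 5


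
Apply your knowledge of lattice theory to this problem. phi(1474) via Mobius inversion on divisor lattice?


phi(n) = n * prod_{p|n} (1 - 1/p).
Prime divisors of 1474: [2, 11, 67]
phi(1474) = 1474 * (1 - 1/2) * (1 - 1/11) * (1 - 1/67)
phi(1474) = 660


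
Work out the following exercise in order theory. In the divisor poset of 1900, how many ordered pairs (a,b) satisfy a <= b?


The order relation is {(a,b) : a <= b}, reflexive so it includes (a,a).
Examples: (1,1), (1,10), (1,100), (1,19), (1,190), ...
Total ordered pairs: 108


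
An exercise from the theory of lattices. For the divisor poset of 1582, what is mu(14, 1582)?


In a divisor lattice, mu(a,b) = mu(b/a) where mu is the classical Mobius function.
b/a = 1582/14 = 113
Prime factorization of 113: primes [113]
113 is squarefree with 1 prime factor(s), so mu(113) = (-1)^1 = -1


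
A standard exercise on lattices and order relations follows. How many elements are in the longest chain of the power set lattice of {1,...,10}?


A chain is a totally ordered subset; we count the number of elements in a maximum chain.
Compute, for each element x, the size of the longest chain ending at x:
  {}: 1
  {1}: 2
  {2}: 2
  {3}: 2
  {4}: 2
  {5}: 2
  ...
A maximum chain: {} < {1} < {1,2} < {1,2,3} < {1,2,3,4} < {1,2,3,4,5} < {1,2,3,4,5,6} < {1,2,3,4,5,6,7} < {1,2,3,4,5,6,7,8} < {1,2,3,4,5,6,7,8,9} < {1,2,3,4,5,6,7,8,9,10}
Number of elements in the longest chain: 11


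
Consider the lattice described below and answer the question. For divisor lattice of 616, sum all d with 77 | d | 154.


Interval [77,154] in divisors of 616: [77, 154]
Sum = 231


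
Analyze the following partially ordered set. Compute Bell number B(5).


B(n) = number of set partitions of an n-element set.
B(n) satisfies the recurrence: B(n+1) = sum_k C(n,k)*B(k).
B(5) = 52


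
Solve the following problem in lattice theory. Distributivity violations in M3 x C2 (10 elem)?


Distributive law: a ^ (b v c) = (a ^ b) v (a ^ c).
Check all 10^3 = 1000 ordered triples (a,b,c).
  e.g. a=(a1,0), b=(a2,0), c=(a3,0): lhs=(a1,0) != rhs=(0,0)
  e.g. a=(a1,0), b=(a2,0), c=(a3,1): lhs=(a1,0) != rhs=(0,0)
Total violating triples: 48


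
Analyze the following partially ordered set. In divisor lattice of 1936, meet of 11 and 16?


In a divisor lattice, meet = gcd (greatest common divisor).
By Euclidean algorithm or factoring: gcd(11,16) = 1


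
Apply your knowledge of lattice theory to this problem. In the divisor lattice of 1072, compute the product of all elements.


Divisors of 1072: [1, 2, 4, 8, 16, 67, 134, 268, 536, 1072]
Product = n^(d(n)/2) = 1072^(10/2)
Product = 1415708784197632


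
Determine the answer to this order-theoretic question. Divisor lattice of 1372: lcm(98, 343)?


Join=lcm.
gcd(98,343)=49
lcm=686


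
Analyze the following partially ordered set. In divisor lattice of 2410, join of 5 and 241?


In a divisor lattice, join = lcm (least common multiple).
gcd(5,241) = 1
lcm(5,241) = 5*241/gcd = 1205/1 = 1205


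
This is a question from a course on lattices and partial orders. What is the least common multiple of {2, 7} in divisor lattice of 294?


In a divisor lattice, join = lcm (least common multiple).
Compute lcm iteratively: start with first element, then lcm(current, next).
Elements: [2, 7]
lcm(2,7) = 14
Final lcm = 14


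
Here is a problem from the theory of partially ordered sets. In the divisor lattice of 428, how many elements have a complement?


An element a is complemented if some b has a meet b = bottom, a join b = top.
a is complemented iff gcd(a, n/a)=1, i.e. a is a unitary divisor of 428.
Complemented elements: 1, 4, 107, 428
Count: 4


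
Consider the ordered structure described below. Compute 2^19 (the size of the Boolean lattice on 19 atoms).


Power set = 2^n.
2^19 = 524288


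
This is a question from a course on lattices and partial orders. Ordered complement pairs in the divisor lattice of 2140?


Complement pair (a,b): a meet b = bottom, a join b = top.
Here: gcd(a,b)=1 and lcm(a,b)=2140, i.e. a*b=2140 with a,b coprime.
Pairs found: (1,2140), (4,535), (5,428), (20,107), ... (4 more)
Total ordered pairs: 8


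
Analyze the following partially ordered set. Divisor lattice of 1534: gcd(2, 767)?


Meet=gcd.
gcd(2,767)=1


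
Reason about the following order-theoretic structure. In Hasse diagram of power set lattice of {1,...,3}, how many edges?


A cover relation a -< b holds when a < b with no c strictly between.
Cover relations:
  {} -< {1}
  {} -< {2}
  {} -< {3}
  {1} -< {1,2}
  {1} -< {1,3}
  {2} -< {1,2}
  {2} -< {2,3}
  {3} -< {1,3}
  ...4 more
Total: 12


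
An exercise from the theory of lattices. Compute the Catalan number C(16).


C(n) = C(2n, n) / (n+1).
C(32, 16) = 601080390
C(16) = 601080390 / 17 = 35357670


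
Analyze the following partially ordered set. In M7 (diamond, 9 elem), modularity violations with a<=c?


Modular law: if a <= c then a v (b ^ c) = (a v b) ^ c.
Check all triples (a,b,c) with a <= c among 9 elements.
This lattice is modular (diamonds M_m and their chain-products are modular).
Total violating triples: 0


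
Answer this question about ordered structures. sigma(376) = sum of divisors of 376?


sigma(n) = sum of divisors.
Divisors of 376: [1, 2, 4, 8, 47, 94, 188, 376]
Sum = 720


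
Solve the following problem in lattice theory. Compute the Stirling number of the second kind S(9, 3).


S(n,k) = k*S(n-1,k) + S(n-1,k-1).
S(8,3) = 966, S(8,2) = 127
S(9,3) = 3*966 + 127 = 2898 + 127
S(9,3) = 3025


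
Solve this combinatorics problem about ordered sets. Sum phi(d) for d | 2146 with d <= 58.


Divisors of 2146 up to 58: [1, 2, 29, 37, 58]
phi values: [1, 1, 28, 36, 28]
Sum = 94


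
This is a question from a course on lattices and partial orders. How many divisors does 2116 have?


Divisors of 2116: [1, 2, 4, 23, 46, 92, 529, 1058, 2116]
Count: 9


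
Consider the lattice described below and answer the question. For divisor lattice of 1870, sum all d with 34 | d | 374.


Interval [34,374] in divisors of 1870: [34, 374]
Sum = 408


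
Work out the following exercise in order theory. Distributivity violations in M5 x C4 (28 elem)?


Distributive law: a ^ (b v c) = (a ^ b) v (a ^ c).
Check all 28^3 = 21952 ordered triples (a,b,c).
  e.g. a=(a1,0), b=(a2,0), c=(a3,0): lhs=(a1,0) != rhs=(0,0)
  e.g. a=(a1,0), b=(a2,0), c=(a3,1): lhs=(a1,0) != rhs=(0,0)
Total violating triples: 3840


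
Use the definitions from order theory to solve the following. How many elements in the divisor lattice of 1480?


Divisors of 1480: [1, 2, 4, 5, 8, 10, 20, 37, 40, 74, 148, 185, 296, 370, 740, 1480]
Count: 16


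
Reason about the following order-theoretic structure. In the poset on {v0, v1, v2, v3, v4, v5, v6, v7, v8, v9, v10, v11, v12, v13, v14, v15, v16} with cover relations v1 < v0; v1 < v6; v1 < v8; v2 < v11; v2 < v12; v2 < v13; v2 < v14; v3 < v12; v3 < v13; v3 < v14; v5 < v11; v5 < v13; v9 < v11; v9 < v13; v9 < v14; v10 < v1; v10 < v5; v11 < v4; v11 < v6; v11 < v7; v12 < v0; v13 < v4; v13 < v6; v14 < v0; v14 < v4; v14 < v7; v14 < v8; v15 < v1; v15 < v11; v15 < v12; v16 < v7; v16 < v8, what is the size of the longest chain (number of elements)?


A chain is a totally ordered subset; we count the number of elements in a maximum chain.
Compute, for each element x, the size of the longest chain ending at x:
  v2: 1
  v3: 1
  v9: 1
  v10: 1
  v15: 1
  v16: 1
  ...
A maximum chain: v10 < v5 < v11 < v4
Number of elements in the longest chain: 4


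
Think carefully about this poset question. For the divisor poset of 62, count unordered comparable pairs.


A comparable pair {a,b} has a < b or b < a in the order.
Count unordered pairs where one element is strictly below the other.
Examples: {1,2}, {1,31}, {1,62}, {2,62}, ...
Total comparable pairs: 5


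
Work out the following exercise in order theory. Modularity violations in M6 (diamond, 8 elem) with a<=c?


Modular law: if a <= c then a v (b ^ c) = (a v b) ^ c.
Check all triples (a,b,c) with a <= c among 8 elements.
This lattice is modular (diamonds M_m and their chain-products are modular).
Total violating triples: 0


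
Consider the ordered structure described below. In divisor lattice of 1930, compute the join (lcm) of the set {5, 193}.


In a divisor lattice, join = lcm (least common multiple).
Compute lcm iteratively: start with first element, then lcm(current, next).
Elements: [5, 193]
lcm(5,193) = 965
Final lcm = 965


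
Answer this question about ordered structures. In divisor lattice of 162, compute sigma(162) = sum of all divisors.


sigma(n) = sum of divisors.
Divisors of 162: [1, 2, 3, 6, 9, 18, 27, 54, 81, 162]
Sum = 363


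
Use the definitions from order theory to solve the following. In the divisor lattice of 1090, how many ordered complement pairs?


Complement pair (a,b): a meet b = bottom, a join b = top.
Here: gcd(a,b)=1 and lcm(a,b)=1090, i.e. a*b=1090 with a,b coprime.
Pairs found: (1,1090), (2,545), (5,218), (10,109), ... (4 more)
Total ordered pairs: 8


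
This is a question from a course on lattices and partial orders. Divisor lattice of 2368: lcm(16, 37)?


Join=lcm.
gcd(16,37)=1
lcm=592


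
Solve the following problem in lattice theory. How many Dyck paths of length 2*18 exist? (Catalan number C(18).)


C(n) = C(2n, n) / (n+1).
C(36, 18) = 9075135300
C(18) = 9075135300 / 19 = 477638700


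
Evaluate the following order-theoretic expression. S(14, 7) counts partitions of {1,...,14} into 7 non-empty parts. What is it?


S(n,k) = k*S(n-1,k) + S(n-1,k-1).
S(13,7) = 5715424, S(13,6) = 9321312
S(14,7) = 7*5715424 + 9321312 = 40007968 + 9321312
S(14,7) = 49329280


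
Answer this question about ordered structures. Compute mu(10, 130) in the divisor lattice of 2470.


In a divisor lattice, mu(a,b) = mu(b/a) where mu is the classical Mobius function.
b/a = 130/10 = 13
Prime factorization of 13: primes [13]
13 is squarefree with 1 prime factor(s), so mu(13) = (-1)^1 = -1


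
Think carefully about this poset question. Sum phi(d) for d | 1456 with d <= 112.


Divisors of 1456 up to 112: [1, 2, 4, 7, 8, 13, 14, 16, 26, 28, 52, 56, 91, 104, 112]
phi values: [1, 1, 2, 6, 4, 12, 6, 8, 12, 12, 24, 24, 72, 48, 48]
Sum = 280


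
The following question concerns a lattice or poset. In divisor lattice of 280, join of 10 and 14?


In a divisor lattice, join = lcm (least common multiple).
gcd(10,14) = 2
lcm(10,14) = 10*14/gcd = 140/2 = 70


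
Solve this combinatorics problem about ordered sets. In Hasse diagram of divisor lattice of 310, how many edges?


A cover relation a -< b holds when a < b with no c strictly between.
Cover relations:
  1 -< 2
  1 -< 5
  1 -< 31
  2 -< 10
  2 -< 62
  5 -< 10
  5 -< 155
  10 -< 310
  ...4 more
Total: 12


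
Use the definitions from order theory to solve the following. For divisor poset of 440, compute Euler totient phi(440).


phi(n) = n * prod_{p|n} (1 - 1/p).
Prime divisors of 440: [2, 5, 11]
phi(440) = 440 * (1 - 1/2) * (1 - 1/5) * (1 - 1/11)
phi(440) = 160


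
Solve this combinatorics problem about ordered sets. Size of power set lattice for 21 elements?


Power set = 2^n.
2^21 = 2097152


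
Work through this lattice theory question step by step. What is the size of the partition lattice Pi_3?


B(n) = number of set partitions of an n-element set.
B(n) satisfies the recurrence: B(n+1) = sum_k C(n,k)*B(k).
B(3) = 5


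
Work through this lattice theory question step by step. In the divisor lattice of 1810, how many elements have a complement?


An element a is complemented if some b has a meet b = bottom, a join b = top.
a is complemented iff gcd(a, n/a)=1, i.e. a is a unitary divisor of 1810.
Complemented elements: 1, 2, 5, 10, 181, 362, ... (2 more)
Count: 8


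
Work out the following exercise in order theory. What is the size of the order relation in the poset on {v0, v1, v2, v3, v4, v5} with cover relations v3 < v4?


The order relation is {(a,b) : a <= b}, reflexive so it includes (a,a).
Examples: (v0,v0), (v1,v1), (v2,v2), (v3,v3), (v3,v4), ...
Total ordered pairs: 7


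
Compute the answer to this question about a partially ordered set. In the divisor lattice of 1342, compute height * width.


Height = length of longest chain minus 1; width = size of largest antichain.
A maximum chain: 1 | 61 | 671 | 1342  (height 3).
A maximum antichain: {2, 11, 61}  (width 3).
Product = 3 * 3 = 9


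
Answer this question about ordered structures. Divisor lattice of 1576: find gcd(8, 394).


In a divisor lattice, meet = gcd (greatest common divisor).
By Euclidean algorithm or factoring: gcd(8,394) = 2


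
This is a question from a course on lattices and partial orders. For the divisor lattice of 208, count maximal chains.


A maximal chain goes from the minimum element to a maximal element via cover relations.
Counting all min-to-max paths in the cover graph.
Total maximal chains: 5


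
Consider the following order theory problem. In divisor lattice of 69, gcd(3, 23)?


Meet=gcd.
gcd(3,23)=1


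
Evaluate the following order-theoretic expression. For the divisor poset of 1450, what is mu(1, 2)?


In a divisor lattice, mu(a,b) = mu(b/a) where mu is the classical Mobius function.
b/a = 2/1 = 2
Prime factorization of 2: primes [2]
2 is squarefree with 1 prime factor(s), so mu(2) = (-1)^1 = -1


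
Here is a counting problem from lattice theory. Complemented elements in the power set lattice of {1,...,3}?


An element a is complemented if some b has a meet b = bottom, a join b = top.
every subset A has complement S\A, so all elements are complemented.
Complemented elements: {}, {1}, {2}, {3}, {1,2}, {1,3}, ... (2 more)
Count: 8


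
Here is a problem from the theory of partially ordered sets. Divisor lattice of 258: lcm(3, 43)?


Join=lcm.
gcd(3,43)=1
lcm=129


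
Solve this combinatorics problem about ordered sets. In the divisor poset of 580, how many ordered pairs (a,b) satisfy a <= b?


The order relation is {(a,b) : a <= b}, reflexive so it includes (a,a).
Examples: (1,1), (1,10), (1,116), (1,145), (1,2), ...
Total ordered pairs: 54


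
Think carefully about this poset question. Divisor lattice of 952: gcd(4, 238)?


Meet=gcd.
gcd(4,238)=2


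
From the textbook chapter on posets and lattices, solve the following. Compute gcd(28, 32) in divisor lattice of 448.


In a divisor lattice, meet = gcd (greatest common divisor).
By Euclidean algorithm or factoring: gcd(28,32) = 4


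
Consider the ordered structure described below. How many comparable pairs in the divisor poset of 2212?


A comparable pair {a,b} has a < b or b < a in the order.
Count unordered pairs where one element is strictly below the other.
Examples: {1,2}, {1,4}, {1,7}, {1,14}, ...
Total comparable pairs: 42


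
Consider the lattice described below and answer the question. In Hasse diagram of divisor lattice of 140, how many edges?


A cover relation a -< b holds when a < b with no c strictly between.
Cover relations:
  1 -< 2
  1 -< 5
  1 -< 7
  2 -< 4
  2 -< 10
  2 -< 14
  4 -< 20
  4 -< 28
  ...12 more
Total: 20


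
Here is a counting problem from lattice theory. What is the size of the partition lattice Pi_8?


B(n) = number of set partitions of an n-element set.
B(n) satisfies the recurrence: B(n+1) = sum_k C(n,k)*B(k).
B(8) = 4140


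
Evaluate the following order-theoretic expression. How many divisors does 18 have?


Divisors of 18: [1, 2, 3, 6, 9, 18]
Count: 6


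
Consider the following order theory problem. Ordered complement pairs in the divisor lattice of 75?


Complement pair (a,b): a meet b = bottom, a join b = top.
Here: gcd(a,b)=1 and lcm(a,b)=75, i.e. a*b=75 with a,b coprime.
Pairs found: (1,75), (3,25), (25,3), (75,1)
Total ordered pairs: 4


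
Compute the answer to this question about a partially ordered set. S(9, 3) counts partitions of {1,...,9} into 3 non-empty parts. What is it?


S(n,k) = k*S(n-1,k) + S(n-1,k-1).
S(8,3) = 966, S(8,2) = 127
S(9,3) = 3*966 + 127 = 2898 + 127
S(9,3) = 3025


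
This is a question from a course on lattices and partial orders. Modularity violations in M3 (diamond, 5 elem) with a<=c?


Modular law: if a <= c then a v (b ^ c) = (a v b) ^ c.
Check all triples (a,b,c) with a <= c among 5 elements.
This lattice is modular (diamonds M_m and their chain-products are modular).
Total violating triples: 0


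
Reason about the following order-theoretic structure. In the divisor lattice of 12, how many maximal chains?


A maximal chain goes from the minimum element to a maximal element via cover relations.
Counting all min-to-max paths in the cover graph.
Total maximal chains: 3


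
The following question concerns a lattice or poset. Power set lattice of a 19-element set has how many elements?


Power set = 2^n.
2^19 = 524288


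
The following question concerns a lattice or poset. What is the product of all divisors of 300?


Divisors of 300: [1, 2, 3, 4, 5, 6, 10, 12, 15, 20, 25, 30, 50, 60, 75, 100, 150, 300]
Product = n^(d(n)/2) = 300^(18/2)
Product = 19683000000000000000000


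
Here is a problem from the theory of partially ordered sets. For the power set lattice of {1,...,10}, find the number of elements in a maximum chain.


A chain is a totally ordered subset; we count the number of elements in a maximum chain.
Compute, for each element x, the size of the longest chain ending at x:
  {}: 1
  {1}: 2
  {2}: 2
  {3}: 2
  {4}: 2
  {5}: 2
  ...
A maximum chain: {} < {1} < {1,2} < {1,2,3} < {1,2,3,4} < {1,2,3,4,5} < {1,2,3,4,5,6} < {1,2,3,4,5,6,7} < {1,2,3,4,5,6,7,8} < {1,2,3,4,5,6,7,8,9} < {1,2,3,4,5,6,7,8,9,10}
Number of elements in the longest chain: 11


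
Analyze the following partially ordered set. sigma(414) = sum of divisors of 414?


sigma(n) = sum of divisors.
Divisors of 414: [1, 2, 3, 6, 9, 18, 23, 46, 69, 138, 207, 414]
Sum = 936


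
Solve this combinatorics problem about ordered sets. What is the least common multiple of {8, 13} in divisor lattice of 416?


In a divisor lattice, join = lcm (least common multiple).
Compute lcm iteratively: start with first element, then lcm(current, next).
Elements: [8, 13]
lcm(8,13) = 104
Final lcm = 104


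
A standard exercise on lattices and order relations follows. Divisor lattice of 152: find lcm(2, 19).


In a divisor lattice, join = lcm (least common multiple).
gcd(2,19) = 1
lcm(2,19) = 2*19/gcd = 38/1 = 38


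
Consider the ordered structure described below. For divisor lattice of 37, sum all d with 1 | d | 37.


Interval [1,37] in divisors of 37: [1, 37]
Sum = 38


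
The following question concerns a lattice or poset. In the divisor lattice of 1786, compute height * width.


Height = length of longest chain minus 1; width = size of largest antichain.
A maximum chain: 1 | 47 | 893 | 1786  (height 3).
A maximum antichain: {2, 19, 47}  (width 3).
Product = 3 * 3 = 9


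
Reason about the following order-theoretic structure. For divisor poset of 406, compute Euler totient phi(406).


phi(n) = n * prod_{p|n} (1 - 1/p).
Prime divisors of 406: [2, 7, 29]
phi(406) = 406 * (1 - 1/2) * (1 - 1/7) * (1 - 1/29)
phi(406) = 168


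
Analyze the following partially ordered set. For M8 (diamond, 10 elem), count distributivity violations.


Distributive law: a ^ (b v c) = (a ^ b) v (a ^ c).
Check all 10^3 = 1000 ordered triples (a,b,c).
  e.g. a=a1, b=a2, c=a3: lhs=a1 != rhs=0
  e.g. a=a1, b=a2, c=a4: lhs=a1 != rhs=0
Total violating triples: 336


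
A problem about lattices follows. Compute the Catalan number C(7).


C(n) = C(2n, n) / (n+1).
C(14, 7) = 3432
C(7) = 3432 / 8 = 429


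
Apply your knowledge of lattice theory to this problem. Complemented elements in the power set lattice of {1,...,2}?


An element a is complemented if some b has a meet b = bottom, a join b = top.
every subset A has complement S\A, so all elements are complemented.
Complemented elements: {}, {1}, {2}, {1,2}
Count: 4


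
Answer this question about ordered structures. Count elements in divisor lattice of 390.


Divisors of 390: [1, 2, 3, 5, 6, 10, 13, 15, 26, 30, 39, 65, 78, 130, 195, 390]
Count: 16


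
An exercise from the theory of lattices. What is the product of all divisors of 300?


Divisors of 300: [1, 2, 3, 4, 5, 6, 10, 12, 15, 20, 25, 30, 50, 60, 75, 100, 150, 300]
Product = n^(d(n)/2) = 300^(18/2)
Product = 19683000000000000000000


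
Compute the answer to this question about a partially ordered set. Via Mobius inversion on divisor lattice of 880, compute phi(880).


phi(n) = n * prod_{p|n} (1 - 1/p).
Prime divisors of 880: [2, 5, 11]
phi(880) = 880 * (1 - 1/2) * (1 - 1/5) * (1 - 1/11)
phi(880) = 320


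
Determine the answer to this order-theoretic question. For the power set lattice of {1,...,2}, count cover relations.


A cover relation a -< b holds when a < b with no c strictly between.
Cover relations:
  {} -< {1}
  {} -< {2}
  {1} -< {1,2}
  {2} -< {1,2}
Total: 4


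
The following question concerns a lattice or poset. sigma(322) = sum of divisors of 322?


sigma(n) = sum of divisors.
Divisors of 322: [1, 2, 7, 14, 23, 46, 161, 322]
Sum = 576


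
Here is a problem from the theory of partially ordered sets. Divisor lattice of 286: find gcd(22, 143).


In a divisor lattice, meet = gcd (greatest common divisor).
By Euclidean algorithm or factoring: gcd(22,143) = 11


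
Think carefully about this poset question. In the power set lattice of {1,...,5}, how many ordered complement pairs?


Complement pair (a,b): a meet b = bottom, a join b = top.
Here: A intersect B = {} and A union B = {1,...,5}.
Pairs found: ({},{1,2,3,4,5}), ({1},{2,3,4,5}), ({2},{1,3,4,5}), ({3},{1,2,4,5}), ... (28 more)
Total ordered pairs: 32


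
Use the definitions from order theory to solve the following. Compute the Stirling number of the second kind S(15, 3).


S(n,k) = k*S(n-1,k) + S(n-1,k-1).
S(14,3) = 788970, S(14,2) = 8191
S(15,3) = 3*788970 + 8191 = 2366910 + 8191
S(15,3) = 2375101


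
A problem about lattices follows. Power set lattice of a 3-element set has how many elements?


Power set = 2^n.
2^3 = 8


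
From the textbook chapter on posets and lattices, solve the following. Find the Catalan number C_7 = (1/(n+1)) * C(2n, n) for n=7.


C(n) = C(2n, n) / (n+1).
C(14, 7) = 3432
C(7) = 3432 / 8 = 429


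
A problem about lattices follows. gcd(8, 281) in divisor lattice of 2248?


Meet=gcd.
gcd(8,281)=1


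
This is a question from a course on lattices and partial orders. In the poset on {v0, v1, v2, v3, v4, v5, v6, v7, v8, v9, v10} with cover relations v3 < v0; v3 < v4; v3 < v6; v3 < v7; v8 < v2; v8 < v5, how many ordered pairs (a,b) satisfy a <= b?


The order relation is {(a,b) : a <= b}, reflexive so it includes (a,a).
Examples: (v0,v0), (v1,v1), (v10,v10), (v2,v2), (v3,v0), ...
Total ordered pairs: 17


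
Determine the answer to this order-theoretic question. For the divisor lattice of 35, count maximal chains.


A maximal chain goes from the minimum element to a maximal element via cover relations.
Counting all min-to-max paths in the cover graph.
Total maximal chains: 2


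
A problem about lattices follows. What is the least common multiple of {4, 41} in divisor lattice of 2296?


In a divisor lattice, join = lcm (least common multiple).
Compute lcm iteratively: start with first element, then lcm(current, next).
Elements: [4, 41]
lcm(4,41) = 164
Final lcm = 164


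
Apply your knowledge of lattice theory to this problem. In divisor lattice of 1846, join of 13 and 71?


In a divisor lattice, join = lcm (least common multiple).
gcd(13,71) = 1
lcm(13,71) = 13*71/gcd = 923/1 = 923


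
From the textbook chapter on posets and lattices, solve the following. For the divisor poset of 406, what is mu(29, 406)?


In a divisor lattice, mu(a,b) = mu(b/a) where mu is the classical Mobius function.
b/a = 406/29 = 14
Prime factorization of 14: primes [2, 7]
14 is squarefree with 2 prime factor(s), so mu(14) = (-1)^2 = 1


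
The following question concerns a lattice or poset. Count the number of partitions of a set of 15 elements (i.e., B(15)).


B(n) = number of set partitions of an n-element set.
B(n) satisfies the recurrence: B(n+1) = sum_k C(n,k)*B(k).
B(15) = 1382958545


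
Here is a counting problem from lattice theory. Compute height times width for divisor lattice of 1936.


Height = length of longest chain minus 1; width = size of largest antichain.
A maximum chain: 1 | 11 | 121 | 242 | 484 | 968 | 1936  (height 6).
A maximum antichain: {4, 22, 121}  (width 3).
Product = 6 * 3 = 18


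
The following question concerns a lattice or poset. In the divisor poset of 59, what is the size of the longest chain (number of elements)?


A chain is a totally ordered subset; we count the number of elements in a maximum chain.
Compute, for each element x, the size of the longest chain ending at x:
  1: 1
  59: 2
A maximum chain: 1 < 59
Number of elements in the longest chain: 2


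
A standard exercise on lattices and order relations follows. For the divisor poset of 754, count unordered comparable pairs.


A comparable pair {a,b} has a < b or b < a in the order.
Count unordered pairs where one element is strictly below the other.
Examples: {1,2}, {1,13}, {1,26}, {1,29}, ...
Total comparable pairs: 19


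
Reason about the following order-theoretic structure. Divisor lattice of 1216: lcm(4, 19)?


Join=lcm.
gcd(4,19)=1
lcm=76


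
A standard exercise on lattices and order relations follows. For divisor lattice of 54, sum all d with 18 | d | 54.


Interval [18,54] in divisors of 54: [18, 54]
Sum = 72


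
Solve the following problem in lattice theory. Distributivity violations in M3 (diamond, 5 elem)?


Distributive law: a ^ (b v c) = (a ^ b) v (a ^ c).
Check all 5^3 = 125 ordered triples (a,b,c).
  e.g. a=a1, b=a2, c=a3: lhs=a1 != rhs=0
  e.g. a=a1, b=a3, c=a2: lhs=a1 != rhs=0
Total violating triples: 6


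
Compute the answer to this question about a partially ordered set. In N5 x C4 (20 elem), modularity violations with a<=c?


Modular law: if a <= c then a v (b ^ c) = (a v b) ^ c.
Check all triples (a,b,c) with a <= c among 20 elements.
  e.g. a=(a,0), b=(c,0), c=(b,0): lhs=(a,0) != rhs=(b,0)
  e.g. a=(a,0), b=(c,1), c=(b,0): lhs=(a,0) != rhs=(b,0)
Total violating triples: 40


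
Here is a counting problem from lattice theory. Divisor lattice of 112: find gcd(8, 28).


In a divisor lattice, meet = gcd (greatest common divisor).
By Euclidean algorithm or factoring: gcd(8,28) = 4


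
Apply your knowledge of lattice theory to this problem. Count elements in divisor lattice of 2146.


Divisors of 2146: [1, 2, 29, 37, 58, 74, 1073, 2146]
Count: 8


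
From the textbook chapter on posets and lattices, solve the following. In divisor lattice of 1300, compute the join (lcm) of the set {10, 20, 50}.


In a divisor lattice, join = lcm (least common multiple).
Compute lcm iteratively: start with first element, then lcm(current, next).
Elements: [10, 20, 50]
lcm(10,20) = 20
lcm(20,50) = 100
Final lcm = 100


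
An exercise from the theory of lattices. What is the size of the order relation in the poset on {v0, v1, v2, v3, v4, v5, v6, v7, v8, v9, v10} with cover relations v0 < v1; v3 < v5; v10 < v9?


The order relation is {(a,b) : a <= b}, reflexive so it includes (a,a).
Examples: (v0,v0), (v0,v1), (v1,v1), (v10,v10), (v10,v9), ...
Total ordered pairs: 14


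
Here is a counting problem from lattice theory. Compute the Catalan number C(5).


C(n) = C(2n, n) / (n+1).
C(10, 5) = 252
C(5) = 252 / 6 = 42


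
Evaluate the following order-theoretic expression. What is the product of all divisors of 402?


Divisors of 402: [1, 2, 3, 6, 67, 134, 201, 402]
Product = n^(d(n)/2) = 402^(8/2)
Product = 26115852816


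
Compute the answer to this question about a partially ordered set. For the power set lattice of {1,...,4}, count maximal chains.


A maximal chain goes from the minimum element to a maximal element via cover relations.
Counting all min-to-max paths in the cover graph.
Total maximal chains: 24


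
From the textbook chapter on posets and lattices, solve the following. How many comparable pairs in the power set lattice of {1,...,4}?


A comparable pair {a,b} has a < b or b < a in the order.
Count unordered pairs where one element is strictly below the other.
Examples: {{},{1}}, {{},{2}}, {{},{3}}, {{},{4}}, ...
Total comparable pairs: 65


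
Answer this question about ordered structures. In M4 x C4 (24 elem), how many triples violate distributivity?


Distributive law: a ^ (b v c) = (a ^ b) v (a ^ c).
Check all 24^3 = 13824 ordered triples (a,b,c).
  e.g. a=(a1,0), b=(a2,0), c=(a3,0): lhs=(a1,0) != rhs=(0,0)
  e.g. a=(a1,0), b=(a2,0), c=(a3,1): lhs=(a1,0) != rhs=(0,0)
Total violating triples: 1536


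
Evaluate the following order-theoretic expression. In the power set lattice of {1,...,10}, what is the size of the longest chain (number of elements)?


A chain is a totally ordered subset; we count the number of elements in a maximum chain.
Compute, for each element x, the size of the longest chain ending at x:
  {}: 1
  {1}: 2
  {2}: 2
  {3}: 2
  {4}: 2
  {5}: 2
  ...
A maximum chain: {} < {1} < {1,2} < {1,2,3} < {1,2,3,4} < {1,2,3,4,5} < {1,2,3,4,5,6} < {1,2,3,4,5,6,7} < {1,2,3,4,5,6,7,8} < {1,2,3,4,5,6,7,8,9} < {1,2,3,4,5,6,7,8,9,10}
Number of elements in the longest chain: 11


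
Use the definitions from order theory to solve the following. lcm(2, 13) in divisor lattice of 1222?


Join=lcm.
gcd(2,13)=1
lcm=26


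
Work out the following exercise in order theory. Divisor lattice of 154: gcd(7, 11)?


Meet=gcd.
gcd(7,11)=1


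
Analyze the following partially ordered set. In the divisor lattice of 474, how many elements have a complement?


An element a is complemented if some b has a meet b = bottom, a join b = top.
a is complemented iff gcd(a, n/a)=1, i.e. a is a unitary divisor of 474.
Complemented elements: 1, 2, 3, 6, 79, 158, ... (2 more)
Count: 8


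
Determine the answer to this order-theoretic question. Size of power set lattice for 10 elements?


Power set = 2^n.
2^10 = 1024


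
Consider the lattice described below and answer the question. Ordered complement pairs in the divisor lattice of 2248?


Complement pair (a,b): a meet b = bottom, a join b = top.
Here: gcd(a,b)=1 and lcm(a,b)=2248, i.e. a*b=2248 with a,b coprime.
Pairs found: (1,2248), (8,281), (281,8), (2248,1)
Total ordered pairs: 4


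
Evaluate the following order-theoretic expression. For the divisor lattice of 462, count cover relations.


A cover relation a -< b holds when a < b with no c strictly between.
Cover relations:
  1 -< 2
  1 -< 3
  1 -< 7
  1 -< 11
  2 -< 6
  2 -< 14
  2 -< 22
  3 -< 6
  ...24 more
Total: 32


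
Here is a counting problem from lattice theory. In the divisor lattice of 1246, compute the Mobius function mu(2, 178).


In a divisor lattice, mu(a,b) = mu(b/a) where mu is the classical Mobius function.
b/a = 178/2 = 89
Prime factorization of 89: primes [89]
89 is squarefree with 1 prime factor(s), so mu(89) = (-1)^1 = -1


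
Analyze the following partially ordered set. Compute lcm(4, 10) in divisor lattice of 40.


In a divisor lattice, join = lcm (least common multiple).
gcd(4,10) = 2
lcm(4,10) = 4*10/gcd = 40/2 = 20


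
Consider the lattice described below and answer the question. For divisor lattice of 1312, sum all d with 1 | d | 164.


Interval [1,164] in divisors of 1312: [1, 2, 4, 41, 82, 164]
Sum = 294


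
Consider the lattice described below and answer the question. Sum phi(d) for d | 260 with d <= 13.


Divisors of 260 up to 13: [1, 2, 4, 5, 10, 13]
phi values: [1, 1, 2, 4, 4, 12]
Sum = 24


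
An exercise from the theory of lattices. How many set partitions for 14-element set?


B(n) = number of set partitions of an n-element set.
B(n) satisfies the recurrence: B(n+1) = sum_k C(n,k)*B(k).
B(14) = 190899322


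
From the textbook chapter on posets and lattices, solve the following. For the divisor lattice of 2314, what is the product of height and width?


Height = length of longest chain minus 1; width = size of largest antichain.
A maximum chain: 1 | 89 | 1157 | 2314  (height 3).
A maximum antichain: {2, 13, 89}  (width 3).
Product = 3 * 3 = 9


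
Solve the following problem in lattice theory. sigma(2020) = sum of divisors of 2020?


sigma(n) = sum of divisors.
Divisors of 2020: [1, 2, 4, 5, 10, 20, 101, 202, 404, 505, 1010, 2020]
Sum = 4284


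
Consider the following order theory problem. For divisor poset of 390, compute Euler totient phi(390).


phi(n) = n * prod_{p|n} (1 - 1/p).
Prime divisors of 390: [2, 3, 5, 13]
phi(390) = 390 * (1 - 1/2) * (1 - 1/3) * (1 - 1/5) * (1 - 1/13)
phi(390) = 96


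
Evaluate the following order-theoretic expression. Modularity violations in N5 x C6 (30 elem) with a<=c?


Modular law: if a <= c then a v (b ^ c) = (a v b) ^ c.
Check all triples (a,b,c) with a <= c among 30 elements.
  e.g. a=(a,0), b=(c,0), c=(b,0): lhs=(a,0) != rhs=(b,0)
  e.g. a=(a,0), b=(c,1), c=(b,0): lhs=(a,0) != rhs=(b,0)
Total violating triples: 126


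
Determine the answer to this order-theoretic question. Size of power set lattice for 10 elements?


Power set = 2^n.
2^10 = 1024


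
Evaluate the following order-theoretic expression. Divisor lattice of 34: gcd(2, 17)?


Meet=gcd.
gcd(2,17)=1


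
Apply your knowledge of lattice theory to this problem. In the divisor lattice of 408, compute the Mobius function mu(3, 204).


In a divisor lattice, mu(a,b) = mu(b/a) where mu is the classical Mobius function.
b/a = 204/3 = 68
Prime factorization of 68: primes [2, 17]
68 is not squarefree, so mu(68) = 0


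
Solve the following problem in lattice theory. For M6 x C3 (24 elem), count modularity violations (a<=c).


Modular law: if a <= c then a v (b ^ c) = (a v b) ^ c.
Check all triples (a,b,c) with a <= c among 24 elements.
This lattice is modular (diamonds M_m and their chain-products are modular).
Total violating triples: 0


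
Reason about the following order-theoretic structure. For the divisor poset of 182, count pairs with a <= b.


The order relation is {(a,b) : a <= b}, reflexive so it includes (a,a).
Examples: (1,1), (1,13), (1,14), (1,182), (1,2), ...
Total ordered pairs: 27


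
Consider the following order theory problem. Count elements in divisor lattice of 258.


Divisors of 258: [1, 2, 3, 6, 43, 86, 129, 258]
Count: 8


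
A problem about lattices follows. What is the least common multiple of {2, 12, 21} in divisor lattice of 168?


In a divisor lattice, join = lcm (least common multiple).
Compute lcm iteratively: start with first element, then lcm(current, next).
Elements: [2, 12, 21]
lcm(2,12) = 12
lcm(12,21) = 84
Final lcm = 84


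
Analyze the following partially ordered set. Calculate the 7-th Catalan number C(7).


C(n) = C(2n, n) / (n+1).
C(14, 7) = 3432
C(7) = 3432 / 8 = 429


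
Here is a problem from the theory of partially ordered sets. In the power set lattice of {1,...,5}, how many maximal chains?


A maximal chain goes from the minimum element to a maximal element via cover relations.
Counting all min-to-max paths in the cover graph.
Total maximal chains: 120
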